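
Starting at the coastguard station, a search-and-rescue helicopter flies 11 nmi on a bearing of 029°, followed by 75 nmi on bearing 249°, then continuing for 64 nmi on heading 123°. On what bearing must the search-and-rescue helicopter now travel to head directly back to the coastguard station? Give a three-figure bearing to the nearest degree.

Leg 1 (029°, 11 nmi): east 11 sin 29° = 5.33, north 11 cos 29° = 9.62
Leg 2 (249°, 75 nmi): east 75 sin 249° = -70.02, north 75 cos 249° = -26.88
Leg 3 (123°, 64 nmi): east 64 sin 123° = 53.67, north 64 cos 123° = -34.86
Net displacement: -11.01 east, -52.11 north. Direction back to start is (11.01, 52.11): bearing = atan2(11.01, 52.11) mod 360° = 11.93° ≈ 012°.

012°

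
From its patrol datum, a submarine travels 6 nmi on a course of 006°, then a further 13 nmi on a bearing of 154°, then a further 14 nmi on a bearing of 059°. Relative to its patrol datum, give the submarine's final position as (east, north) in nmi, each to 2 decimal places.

Leg 1 (006°, 6 nmi): east 6 sin 6° = 0.63, north 6 cos 6° = 5.97
Leg 2 (154°, 13 nmi): east 13 sin 154° = 5.70, north 13 cos 154° = -11.68
Leg 3 (059°, 14 nmi): east 14 sin 59° = 12.00, north 14 cos 59° = 7.21
Summing: 18.33 nmi east, 1.49 nmi north → (18.33, 1.49).

(18.33, 1.49)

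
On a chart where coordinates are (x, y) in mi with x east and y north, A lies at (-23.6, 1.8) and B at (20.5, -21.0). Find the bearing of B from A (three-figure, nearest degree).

117°

Δeast = 20.5 − -23.6 = 44.10; Δnorth = -21.0 − 1.8 = -22.80.
Bearing = atan2(Δeast, Δnorth) mod 360° = 117.34° ≈ 117°.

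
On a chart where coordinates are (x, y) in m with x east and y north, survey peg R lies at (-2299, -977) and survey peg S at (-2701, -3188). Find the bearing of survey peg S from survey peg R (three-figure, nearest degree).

Δeast = -2701 − -2299 = -402.00; Δnorth = -3188 − -977 = -2211.00.
Bearing = atan2(Δeast, Δnorth) mod 360° = 190.30° ≈ 190°.

190°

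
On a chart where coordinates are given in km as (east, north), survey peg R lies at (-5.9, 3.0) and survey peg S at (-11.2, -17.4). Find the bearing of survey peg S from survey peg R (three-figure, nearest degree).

195°

Δeast = -11.2 − -5.9 = -5.30; Δnorth = -17.4 − 3.0 = -20.40.
Bearing = atan2(Δeast, Δnorth) mod 360° = 194.56° ≈ 195°.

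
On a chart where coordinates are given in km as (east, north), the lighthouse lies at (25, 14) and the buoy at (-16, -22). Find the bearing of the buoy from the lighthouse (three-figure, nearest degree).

229°

Δeast = -16 − 25 = -41.00; Δnorth = -22 − 14 = -36.00.
Bearing = atan2(Δeast, Δnorth) mod 360° = 228.72° ≈ 229°.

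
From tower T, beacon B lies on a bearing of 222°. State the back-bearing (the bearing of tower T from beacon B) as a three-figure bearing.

042°

Back-bearing = 222° − 180° = 042°.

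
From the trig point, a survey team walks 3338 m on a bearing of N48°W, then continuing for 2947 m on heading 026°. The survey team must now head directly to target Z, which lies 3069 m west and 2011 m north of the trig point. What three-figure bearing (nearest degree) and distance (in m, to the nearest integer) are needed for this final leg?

213°, 3432 m

Leg 1 (N48°W, 3338 m): east 3338 sin 312° = -2480.62, north 3338 cos 312° = 2233.56
Leg 2 (026°, 2947 m): east 2947 sin 26° = 1291.88, north 2947 cos 26° = 2648.75
Current position: (-1188.74, 4882.30). Target: (-3069, 2011). Remaining: Δeast = -1880.26, Δnorth = -2871.30.
Bearing = atan2(-1880.26, -2871.30) mod 360° = 213.22°; distance = √((-1880.26)² + (-2871.30)²) = 3432.167 m.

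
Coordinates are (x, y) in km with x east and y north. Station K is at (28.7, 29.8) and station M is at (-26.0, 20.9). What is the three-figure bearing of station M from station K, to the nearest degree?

Δeast = -26.0 − 28.7 = -54.70; Δnorth = 20.9 − 29.8 = -8.90.
Bearing = atan2(Δeast, Δnorth) mod 360° = 260.76° ≈ 261°.

261°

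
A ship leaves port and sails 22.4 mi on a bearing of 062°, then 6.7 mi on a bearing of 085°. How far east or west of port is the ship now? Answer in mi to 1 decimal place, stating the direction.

26.5 mi east

Leg 1 (062°, 22.4 mi): east 22.4 sin 62° = 19.78, north 22.4 cos 62° = 10.52
Leg 2 (085°, 6.7 mi): east 6.7 sin 85° = 6.67, north 6.7 cos 85° = 0.58
Net east component: 26.45 mi.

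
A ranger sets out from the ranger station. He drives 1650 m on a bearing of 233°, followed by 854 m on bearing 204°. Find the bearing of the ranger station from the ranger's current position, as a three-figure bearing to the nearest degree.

Leg 1 (233°, 1650 m): east 1650 sin 233° = -1317.75, north 1650 cos 233° = -992.99
Leg 2 (204°, 854 m): east 854 sin 204° = -347.35, north 854 cos 204° = -780.17
Net displacement: -1665.10 east, -1773.16 north. Direction back to start is (1665.10, 1773.16): bearing = atan2(1665.10, 1773.16) mod 360° = 43.20° ≈ 043°.

043°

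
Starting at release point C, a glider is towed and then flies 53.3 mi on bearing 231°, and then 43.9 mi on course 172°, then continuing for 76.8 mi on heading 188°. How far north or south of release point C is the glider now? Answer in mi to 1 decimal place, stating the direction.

153.1 mi south

Leg 1 (231°, 53.3 mi): east 53.3 sin 231° = -41.42, north 53.3 cos 231° = -33.54
Leg 2 (172°, 43.9 mi): east 43.9 sin 172° = 6.11, north 43.9 cos 172° = -43.47
Leg 3 (188°, 76.8 mi): east 76.8 sin 188° = -10.69, north 76.8 cos 188° = -76.05
Net north component: -153.07 mi.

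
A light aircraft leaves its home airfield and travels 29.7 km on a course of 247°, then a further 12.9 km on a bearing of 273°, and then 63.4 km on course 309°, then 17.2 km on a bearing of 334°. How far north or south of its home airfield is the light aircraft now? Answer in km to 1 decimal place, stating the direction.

Leg 1 (247°, 29.7 km): east 29.7 sin 247° = -27.34, north 29.7 cos 247° = -11.60
Leg 2 (273°, 12.9 km): east 12.9 sin 273° = -12.88, north 12.9 cos 273° = 0.68
Leg 3 (309°, 63.4 km): east 63.4 sin 309° = -49.27, north 63.4 cos 309° = 39.90
Leg 4 (334°, 17.2 km): east 17.2 sin 334° = -7.54, north 17.2 cos 334° = 15.46
Net north component: 44.43 km.

44.4 km north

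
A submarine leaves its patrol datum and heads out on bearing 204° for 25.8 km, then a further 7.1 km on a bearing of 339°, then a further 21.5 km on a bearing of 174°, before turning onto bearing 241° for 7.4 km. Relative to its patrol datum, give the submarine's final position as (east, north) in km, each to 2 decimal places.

(-17.26, -41.91)

Leg 1 (204°, 25.8 km): east 25.8 sin 204° = -10.49, north 25.8 cos 204° = -23.57
Leg 2 (339°, 7.1 km): east 7.1 sin 339° = -2.54, north 7.1 cos 339° = 6.63
Leg 3 (174°, 21.5 km): east 21.5 sin 174° = 2.25, north 21.5 cos 174° = -21.38
Leg 4 (241°, 7.4 km): east 7.4 sin 241° = -6.47, north 7.4 cos 241° = -3.59
Summing: -17.26 km east, -41.91 km north → (-17.26, -41.91).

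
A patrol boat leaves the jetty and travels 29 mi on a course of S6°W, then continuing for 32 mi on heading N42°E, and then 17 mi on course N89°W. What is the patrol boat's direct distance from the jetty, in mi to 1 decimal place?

Leg 1 (S6°W, 29 mi): east 29 sin 186° = -3.03, north 29 cos 186° = -28.84
Leg 2 (N42°E, 32 mi): east 32 sin 42° = 21.41, north 32 cos 42° = 23.78
Leg 3 (N89°W, 17 mi): east 17 sin 271° = -17.00, north 17 cos 271° = 0.30
Net: 1.38 east, -4.76 north. Distance = √((1.38)² + (-4.76)²) = 4.961 mi.

5.0 mi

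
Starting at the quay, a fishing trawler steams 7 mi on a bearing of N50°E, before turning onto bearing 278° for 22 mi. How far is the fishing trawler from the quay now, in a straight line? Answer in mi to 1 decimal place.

18.1 mi

Leg 1 (N50°E, 7 mi): east 7 sin 50° = 5.36, north 7 cos 50° = 4.50
Leg 2 (278°, 22 mi): east 22 sin 278° = -21.79, north 22 cos 278° = 3.06
Net: -16.42 east, 7.56 north. Distance = √((-16.42)² + (7.56)²) = 18.081 mi.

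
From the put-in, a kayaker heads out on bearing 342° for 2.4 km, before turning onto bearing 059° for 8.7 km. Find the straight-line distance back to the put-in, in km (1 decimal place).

9.5 km

Leg 1 (342°, 2.4 km): east 2.4 sin 342° = -0.74, north 2.4 cos 342° = 2.28
Leg 2 (059°, 8.7 km): east 8.7 sin 59° = 7.46, north 8.7 cos 59° = 4.48
Net: 6.72 east, 6.76 north. Distance = √((6.72)² + (6.76)²) = 9.531 km.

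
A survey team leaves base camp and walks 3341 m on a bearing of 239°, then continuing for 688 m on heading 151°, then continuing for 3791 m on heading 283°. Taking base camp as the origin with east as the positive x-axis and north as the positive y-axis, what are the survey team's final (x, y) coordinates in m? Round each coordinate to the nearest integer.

(-6224, -1470)

Leg 1 (239°, 3341 m): east 3341 sin 239° = -2863.80, north 3341 cos 239° = -1720.74
Leg 2 (151°, 688 m): east 688 sin 151° = 333.55, north 688 cos 151° = -601.74
Leg 3 (283°, 3791 m): east 3791 sin 283° = -3693.84, north 3791 cos 283° = 852.79
Summing: -6224.08 m east, -1469.69 m north → (-6224, -1470).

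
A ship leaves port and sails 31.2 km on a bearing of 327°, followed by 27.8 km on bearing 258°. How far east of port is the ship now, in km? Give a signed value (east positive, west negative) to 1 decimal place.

-44.2 km

Leg 1 (327°, 31.2 km): east 31.2 sin 327° = -16.99, north 31.2 cos 327° = 26.17
Leg 2 (258°, 27.8 km): east 27.8 sin 258° = -27.19, north 27.8 cos 258° = -5.78
Net east component: -44.19 km.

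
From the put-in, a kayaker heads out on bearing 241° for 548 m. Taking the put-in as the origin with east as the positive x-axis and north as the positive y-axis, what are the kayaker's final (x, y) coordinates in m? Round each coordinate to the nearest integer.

(-479, -266)

Leg 1 (241°, 548 m): east 548 sin 241° = -479.29, north 548 cos 241° = -265.68
Summing: -479.29 m east, -265.68 m north → (-479, -266).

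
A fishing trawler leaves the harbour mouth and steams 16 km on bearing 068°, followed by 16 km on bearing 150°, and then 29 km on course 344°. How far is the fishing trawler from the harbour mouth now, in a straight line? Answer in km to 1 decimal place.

24.9 km

Leg 1 (068°, 16 km): east 16 sin 68° = 14.83, north 16 cos 68° = 5.99
Leg 2 (150°, 16 km): east 16 sin 150° = 8.00, north 16 cos 150° = -13.86
Leg 3 (344°, 29 km): east 29 sin 344° = -7.99, north 29 cos 344° = 27.88
Net: 14.84 east, 20.01 north. Distance = √((14.84)² + (20.01)²) = 24.916 km.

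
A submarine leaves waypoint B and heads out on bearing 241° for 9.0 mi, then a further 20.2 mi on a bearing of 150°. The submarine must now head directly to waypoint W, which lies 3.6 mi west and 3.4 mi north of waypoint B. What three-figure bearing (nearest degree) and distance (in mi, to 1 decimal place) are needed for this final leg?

Leg 1 (241°, 9.0 mi): east 9.0 sin 241° = -7.87, north 9.0 cos 241° = -4.36
Leg 2 (150°, 20.2 mi): east 20.2 sin 150° = 10.10, north 20.2 cos 150° = -17.49
Current position: (2.23, -21.86). Target: (-3.6, 3.4). Remaining: Δeast = -5.83, Δnorth = 25.26.
Bearing = atan2(-5.83, 25.26) mod 360° = 347.01°; distance = √((-5.83)² + (25.26)²) = 25.921 mi.

347°, 25.9 mi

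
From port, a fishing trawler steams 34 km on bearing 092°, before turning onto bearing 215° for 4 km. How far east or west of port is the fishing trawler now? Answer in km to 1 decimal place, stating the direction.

Leg 1 (092°, 34 km): east 34 sin 92° = 33.98, north 34 cos 92° = -1.19
Leg 2 (215°, 4 km): east 4 sin 215° = -2.29, north 4 cos 215° = -3.28
Net east component: 31.68 km.

31.7 km east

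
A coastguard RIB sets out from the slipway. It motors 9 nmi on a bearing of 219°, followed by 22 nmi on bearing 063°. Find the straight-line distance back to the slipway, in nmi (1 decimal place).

14.3 nmi

Leg 1 (219°, 9 nmi): east 9 sin 219° = -5.66, north 9 cos 219° = -6.99
Leg 2 (063°, 22 nmi): east 22 sin 63° = 19.60, north 22 cos 63° = 9.99
Net: 13.94 east, 2.99 north. Distance = √((13.94)² + (2.99)²) = 14.256 nmi.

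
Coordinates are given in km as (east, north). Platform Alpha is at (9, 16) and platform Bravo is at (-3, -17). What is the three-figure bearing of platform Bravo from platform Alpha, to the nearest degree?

Δeast = -3 − 9 = -12.00; Δnorth = -17 − 16 = -33.00.
Bearing = atan2(Δeast, Δnorth) mod 360° = 199.98° ≈ 200°.

200°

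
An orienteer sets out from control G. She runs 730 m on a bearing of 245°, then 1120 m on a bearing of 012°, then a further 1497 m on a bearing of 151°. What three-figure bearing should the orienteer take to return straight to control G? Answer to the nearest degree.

Leg 1 (245°, 730 m): east 730 sin 245° = -661.60, north 730 cos 245° = -308.51
Leg 2 (012°, 1120 m): east 1120 sin 12° = 232.86, north 1120 cos 12° = 1095.53
Leg 3 (151°, 1497 m): east 1497 sin 151° = 725.76, north 1497 cos 151° = -1309.31
Net displacement: 297.02 east, -522.29 north. Direction back to start is (-297.02, 522.29): bearing = atan2(-297.02, 522.29) mod 360° = 330.37° ≈ 330°.

330°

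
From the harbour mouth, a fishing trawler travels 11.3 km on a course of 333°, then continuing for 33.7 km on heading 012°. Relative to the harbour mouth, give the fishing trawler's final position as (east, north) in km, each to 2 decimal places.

(1.88, 43.03)

Leg 1 (333°, 11.3 km): east 11.3 sin 333° = -5.13, north 11.3 cos 333° = 10.07
Leg 2 (012°, 33.7 km): east 33.7 sin 12° = 7.01, north 33.7 cos 12° = 32.96
Summing: 1.88 km east, 43.03 km north → (1.88, 43.03).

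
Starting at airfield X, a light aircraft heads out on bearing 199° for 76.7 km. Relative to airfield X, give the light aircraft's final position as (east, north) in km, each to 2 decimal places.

(-24.97, -72.52)

Leg 1 (199°, 76.7 km): east 76.7 sin 199° = -24.97, north 76.7 cos 199° = -72.52
Summing: -24.97 km east, -72.52 km north → (-24.97, -72.52).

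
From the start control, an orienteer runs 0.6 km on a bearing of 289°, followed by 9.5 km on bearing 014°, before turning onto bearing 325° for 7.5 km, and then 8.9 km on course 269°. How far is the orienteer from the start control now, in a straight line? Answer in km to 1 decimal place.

Leg 1 (289°, 0.6 km): east 0.6 sin 289° = -0.57, north 0.6 cos 289° = 0.20
Leg 2 (014°, 9.5 km): east 9.5 sin 14° = 2.30, north 9.5 cos 14° = 9.22
Leg 3 (325°, 7.5 km): east 7.5 sin 325° = -4.30, north 7.5 cos 325° = 6.14
Leg 4 (269°, 8.9 km): east 8.9 sin 269° = -8.90, north 8.9 cos 269° = -0.16
Net: -11.47 east, 15.40 north. Distance = √((-11.47)² + (15.40)²) = 19.203 km.

19.2 km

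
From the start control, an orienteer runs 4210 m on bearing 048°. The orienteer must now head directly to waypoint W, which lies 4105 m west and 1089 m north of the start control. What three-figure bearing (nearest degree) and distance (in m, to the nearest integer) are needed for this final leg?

Leg 1 (048°, 4210 m): east 4210 sin 48° = 3128.64, north 4210 cos 48° = 2817.04
Current position: (3128.64, 2817.04). Target: (-4105, 1089). Remaining: Δeast = -7233.64, Δnorth = -1728.04.
Bearing = atan2(-7233.64, -1728.04) mod 360° = 256.56°; distance = √((-7233.64)² + (-1728.04)²) = 7437.181 m.

257°, 7437 m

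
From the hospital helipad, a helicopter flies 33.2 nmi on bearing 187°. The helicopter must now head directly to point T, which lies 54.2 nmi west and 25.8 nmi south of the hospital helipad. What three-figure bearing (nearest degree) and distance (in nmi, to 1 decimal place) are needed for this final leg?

278°, 50.7 nmi

Leg 1 (187°, 33.2 nmi): east 33.2 sin 187° = -4.05, north 33.2 cos 187° = -32.95
Current position: (-4.05, -32.95). Target: (-54.2, -25.8). Remaining: Δeast = -50.15, Δnorth = 7.15.
Bearing = atan2(-50.15, 7.15) mod 360° = 278.12°; distance = √((-50.15)² + (7.15)²) = 50.661 nmi.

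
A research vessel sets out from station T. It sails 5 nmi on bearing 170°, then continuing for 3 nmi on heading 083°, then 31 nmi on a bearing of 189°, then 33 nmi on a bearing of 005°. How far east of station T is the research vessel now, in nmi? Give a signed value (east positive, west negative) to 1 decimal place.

1.9 nmi

Leg 1 (170°, 5 nmi): east 5 sin 170° = 0.87, north 5 cos 170° = -4.92
Leg 2 (083°, 3 nmi): east 3 sin 83° = 2.98, north 3 cos 83° = 0.37
Leg 3 (189°, 31 nmi): east 31 sin 189° = -4.85, north 31 cos 189° = -30.62
Leg 4 (005°, 33 nmi): east 33 sin 5° = 2.88, north 33 cos 5° = 32.87
Net east component: 1.87 nmi.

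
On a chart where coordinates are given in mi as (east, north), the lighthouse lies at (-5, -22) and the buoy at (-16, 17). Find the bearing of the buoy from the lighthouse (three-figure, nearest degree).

344°

Δeast = -16 − -5 = -11.00; Δnorth = 17 − -22 = 39.00.
Bearing = atan2(Δeast, Δnorth) mod 360° = 344.25° ≈ 344°.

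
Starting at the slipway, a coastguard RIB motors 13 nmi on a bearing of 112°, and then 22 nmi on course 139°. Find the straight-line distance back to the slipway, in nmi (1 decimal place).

Leg 1 (112°, 13 nmi): east 13 sin 112° = 12.05, north 13 cos 112° = -4.87
Leg 2 (139°, 22 nmi): east 22 sin 139° = 14.43, north 22 cos 139° = -16.60
Net: 26.49 east, -21.47 north. Distance = √((26.49)² + (-21.47)²) = 34.098 nmi.

34.1 nmi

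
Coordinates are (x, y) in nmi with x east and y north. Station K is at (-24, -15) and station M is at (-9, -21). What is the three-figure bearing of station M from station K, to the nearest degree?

Δeast = -9 − -24 = 15.00; Δnorth = -21 − -15 = -6.00.
Bearing = atan2(Δeast, Δnorth) mod 360° = 111.80° ≈ 112°.

112°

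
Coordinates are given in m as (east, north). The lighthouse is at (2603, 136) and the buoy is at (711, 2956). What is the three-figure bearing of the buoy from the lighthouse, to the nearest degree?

Δeast = 711 − 2603 = -1892.00; Δnorth = 2956 − 136 = 2820.00.
Bearing = atan2(Δeast, Δnorth) mod 360° = 326.14° ≈ 326°.

326°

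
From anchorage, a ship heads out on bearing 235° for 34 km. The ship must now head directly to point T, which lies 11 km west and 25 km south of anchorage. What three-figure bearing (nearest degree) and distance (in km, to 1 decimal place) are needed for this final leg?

108°, 17.7 km

Leg 1 (235°, 34 km): east 34 sin 235° = -27.85, north 34 cos 235° = -19.50
Current position: (-27.85, -19.50). Target: (-11, -25). Remaining: Δeast = 16.85, Δnorth = -5.50.
Bearing = atan2(16.85, -5.50) mod 360° = 108.07°; distance = √((16.85)² + (-5.50)²) = 17.726 km.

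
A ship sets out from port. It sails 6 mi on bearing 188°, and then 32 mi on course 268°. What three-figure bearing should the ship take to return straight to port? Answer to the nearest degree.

078°

Leg 1 (188°, 6 mi): east 6 sin 188° = -0.84, north 6 cos 188° = -5.94
Leg 2 (268°, 32 mi): east 32 sin 268° = -31.98, north 32 cos 268° = -1.12
Net displacement: -32.82 east, -7.06 north. Direction back to start is (32.82, 7.06): bearing = atan2(32.82, 7.06) mod 360° = 77.86° ≈ 078°.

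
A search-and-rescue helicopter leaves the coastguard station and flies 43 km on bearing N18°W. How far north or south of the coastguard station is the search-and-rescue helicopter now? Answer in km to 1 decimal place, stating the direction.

40.9 km north

Leg 1 (N18°W, 43 km): east 43 sin 342° = -13.29, north 43 cos 342° = 40.90
Net north component: 40.90 km.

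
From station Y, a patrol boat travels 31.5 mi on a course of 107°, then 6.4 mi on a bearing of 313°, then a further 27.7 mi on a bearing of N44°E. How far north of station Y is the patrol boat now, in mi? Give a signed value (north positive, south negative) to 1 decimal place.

15.1 mi

Leg 1 (107°, 31.5 mi): east 31.5 sin 107° = 30.12, north 31.5 cos 107° = -9.21
Leg 2 (313°, 6.4 mi): east 6.4 sin 313° = -4.68, north 6.4 cos 313° = 4.36
Leg 3 (N44°E, 27.7 mi): east 27.7 sin 44° = 19.24, north 27.7 cos 44° = 19.93
Net north component: 15.08 mi.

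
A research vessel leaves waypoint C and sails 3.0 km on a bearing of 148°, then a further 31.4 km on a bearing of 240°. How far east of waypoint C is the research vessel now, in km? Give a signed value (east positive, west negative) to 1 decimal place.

Leg 1 (148°, 3.0 km): east 3.0 sin 148° = 1.59, north 3.0 cos 148° = -2.54
Leg 2 (240°, 31.4 km): east 31.4 sin 240° = -27.19, north 31.4 cos 240° = -15.70
Net east component: -25.60 km.

-25.6 km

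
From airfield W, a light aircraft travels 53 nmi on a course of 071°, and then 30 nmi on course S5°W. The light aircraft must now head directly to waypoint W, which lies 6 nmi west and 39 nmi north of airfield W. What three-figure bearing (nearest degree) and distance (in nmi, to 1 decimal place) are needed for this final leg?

Leg 1 (071°, 53 nmi): east 53 sin 71° = 50.11, north 53 cos 71° = 17.26
Leg 2 (S5°W, 30 nmi): east 30 sin 185° = -2.61, north 30 cos 185° = -29.89
Current position: (47.50, -12.63). Target: (-6, 39). Remaining: Δeast = -53.50, Δnorth = 51.63.
Bearing = atan2(-53.50, 51.63) mod 360° = 313.98°; distance = √((-53.50)² + (51.63)²) = 74.349 nmi.

314°, 74.3 nmi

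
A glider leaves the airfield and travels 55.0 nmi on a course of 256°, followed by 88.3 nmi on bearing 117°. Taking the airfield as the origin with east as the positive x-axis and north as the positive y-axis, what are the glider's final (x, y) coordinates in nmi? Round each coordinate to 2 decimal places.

Leg 1 (256°, 55.0 nmi): east 55.0 sin 256° = -53.37, north 55.0 cos 256° = -13.31
Leg 2 (117°, 88.3 nmi): east 88.3 sin 117° = 78.68, north 88.3 cos 117° = -40.09
Summing: 25.31 nmi east, -53.39 nmi north → (25.31, -53.39).

(25.31, -53.39)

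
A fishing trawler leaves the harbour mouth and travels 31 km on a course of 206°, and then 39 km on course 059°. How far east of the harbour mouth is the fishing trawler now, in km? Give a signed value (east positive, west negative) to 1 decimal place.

Leg 1 (206°, 31 km): east 31 sin 206° = -13.59, north 31 cos 206° = -27.86
Leg 2 (059°, 39 km): east 39 sin 59° = 33.43, north 39 cos 59° = 20.09
Net east component: 19.84 km.

19.8 km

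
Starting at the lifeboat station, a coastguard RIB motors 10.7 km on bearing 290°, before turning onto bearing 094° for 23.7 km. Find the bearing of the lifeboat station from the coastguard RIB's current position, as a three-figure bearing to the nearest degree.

Leg 1 (290°, 10.7 km): east 10.7 sin 290° = -10.05, north 10.7 cos 290° = 3.66
Leg 2 (094°, 23.7 km): east 23.7 sin 94° = 23.64, north 23.7 cos 94° = -1.65
Net displacement: 13.59 east, 2.01 north. Direction back to start is (-13.59, -2.01): bearing = atan2(-13.59, -2.01) mod 360° = 261.60° ≈ 262°.

262°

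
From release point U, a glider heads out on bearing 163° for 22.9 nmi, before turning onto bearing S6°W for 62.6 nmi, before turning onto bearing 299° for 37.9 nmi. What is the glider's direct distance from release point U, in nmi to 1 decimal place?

Leg 1 (163°, 22.9 nmi): east 22.9 sin 163° = 6.70, north 22.9 cos 163° = -21.90
Leg 2 (S6°W, 62.6 nmi): east 62.6 sin 186° = -6.54, north 62.6 cos 186° = -62.26
Leg 3 (299°, 37.9 nmi): east 37.9 sin 299° = -33.15, north 37.9 cos 299° = 18.37
Net: -33.00 east, -65.78 north. Distance = √((-33.00)² + (-65.78)²) = 73.594 nmi.

73.6 nmi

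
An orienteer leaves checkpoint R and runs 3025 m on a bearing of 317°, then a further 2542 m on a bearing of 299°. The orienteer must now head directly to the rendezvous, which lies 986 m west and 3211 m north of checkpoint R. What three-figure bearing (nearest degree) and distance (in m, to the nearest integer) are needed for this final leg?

Leg 1 (317°, 3025 m): east 3025 sin 317° = -2063.05, north 3025 cos 317° = 2212.34
Leg 2 (299°, 2542 m): east 2542 sin 299° = -2223.28, north 2542 cos 299° = 1232.39
Current position: (-4286.33, 3444.73). Target: (-986, 3211). Remaining: Δeast = 3300.33, Δnorth = -233.73.
Bearing = atan2(3300.33, -233.73) mod 360° = 94.05°; distance = √((3300.33)² + (-233.73)²) = 3308.594 m.

094°, 3309 m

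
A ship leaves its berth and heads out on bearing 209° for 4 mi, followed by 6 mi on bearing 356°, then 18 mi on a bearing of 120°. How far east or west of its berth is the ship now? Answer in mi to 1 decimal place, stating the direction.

Leg 1 (209°, 4 mi): east 4 sin 209° = -1.94, north 4 cos 209° = -3.50
Leg 2 (356°, 6 mi): east 6 sin 356° = -0.42, north 6 cos 356° = 5.99
Leg 3 (120°, 18 mi): east 18 sin 120° = 15.59, north 18 cos 120° = -9.00
Net east component: 13.23 mi.

13.2 mi east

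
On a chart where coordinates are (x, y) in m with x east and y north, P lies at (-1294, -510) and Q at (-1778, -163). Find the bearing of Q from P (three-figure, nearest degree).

Δeast = -1778 − -1294 = -484.00; Δnorth = -163 − -510 = 347.00.
Bearing = atan2(Δeast, Δnorth) mod 360° = 305.64° ≈ 306°.

306°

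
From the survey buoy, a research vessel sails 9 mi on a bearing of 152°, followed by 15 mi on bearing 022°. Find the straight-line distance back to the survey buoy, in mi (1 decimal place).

11.5 mi

Leg 1 (152°, 9 mi): east 9 sin 152° = 4.23, north 9 cos 152° = -7.95
Leg 2 (022°, 15 mi): east 15 sin 22° = 5.62, north 15 cos 22° = 13.91
Net: 9.84 east, 5.96 north. Distance = √((9.84)² + (5.96)²) = 11.509 mi.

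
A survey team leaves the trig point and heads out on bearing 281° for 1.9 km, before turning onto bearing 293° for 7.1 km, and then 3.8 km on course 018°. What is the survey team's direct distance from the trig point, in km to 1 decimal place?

9.9 km

Leg 1 (281°, 1.9 km): east 1.9 sin 281° = -1.87, north 1.9 cos 281° = 0.36
Leg 2 (293°, 7.1 km): east 7.1 sin 293° = -6.54, north 7.1 cos 293° = 2.77
Leg 3 (018°, 3.8 km): east 3.8 sin 18° = 1.17, north 3.8 cos 18° = 3.61
Net: -7.23 east, 6.75 north. Distance = √((-7.23)² + (6.75)²) = 9.889 km.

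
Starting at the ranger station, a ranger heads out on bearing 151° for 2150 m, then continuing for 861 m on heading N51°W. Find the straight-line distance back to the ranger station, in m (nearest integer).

Leg 1 (151°, 2150 m): east 2150 sin 151° = 1042.34, north 2150 cos 151° = -1880.43
Leg 2 (N51°W, 861 m): east 861 sin 309° = -669.12, north 861 cos 309° = 541.84
Net: 373.22 east, -1338.59 north. Distance = √((373.22)² + (-1338.59)²) = 1389.643 m.

1390 m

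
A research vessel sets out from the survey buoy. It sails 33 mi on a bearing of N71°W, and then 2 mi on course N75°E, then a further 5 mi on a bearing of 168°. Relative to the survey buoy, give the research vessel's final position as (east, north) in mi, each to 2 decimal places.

Leg 1 (N71°W, 33 mi): east 33 sin 289° = -31.20, north 33 cos 289° = 10.74
Leg 2 (N75°E, 2 mi): east 2 sin 75° = 1.93, north 2 cos 75° = 0.52
Leg 3 (168°, 5 mi): east 5 sin 168° = 1.04, north 5 cos 168° = -4.89
Summing: -28.23 mi east, 6.37 mi north → (-28.23, 6.37).

(-28.23, 6.37)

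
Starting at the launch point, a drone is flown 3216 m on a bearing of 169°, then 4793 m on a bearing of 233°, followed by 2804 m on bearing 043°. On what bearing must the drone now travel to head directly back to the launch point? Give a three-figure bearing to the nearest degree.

018°

Leg 1 (169°, 3216 m): east 3216 sin 169° = 613.64, north 3216 cos 169° = -3156.91
Leg 2 (233°, 4793 m): east 4793 sin 233° = -3827.86, north 4793 cos 233° = -2884.50
Leg 3 (043°, 2804 m): east 2804 sin 43° = 1912.32, north 2804 cos 43° = 2050.72
Net displacement: -1301.89 east, -3990.70 north. Direction back to start is (1301.89, 3990.70): bearing = atan2(1301.89, 3990.70) mod 360° = 18.07° ≈ 018°.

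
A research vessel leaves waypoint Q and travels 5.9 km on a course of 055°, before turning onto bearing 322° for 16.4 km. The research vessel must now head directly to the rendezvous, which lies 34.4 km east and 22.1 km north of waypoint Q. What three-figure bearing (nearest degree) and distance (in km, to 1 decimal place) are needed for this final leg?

082°, 40.1 km

Leg 1 (055°, 5.9 km): east 5.9 sin 55° = 4.83, north 5.9 cos 55° = 3.38
Leg 2 (322°, 16.4 km): east 16.4 sin 322° = -10.10, north 16.4 cos 322° = 12.92
Current position: (-5.26, 16.31). Target: (34.4, 22.1). Remaining: Δeast = 39.66, Δnorth = 5.79.
Bearing = atan2(39.66, 5.79) mod 360° = 81.69°; distance = √((39.66)² + (5.79)²) = 40.085 km.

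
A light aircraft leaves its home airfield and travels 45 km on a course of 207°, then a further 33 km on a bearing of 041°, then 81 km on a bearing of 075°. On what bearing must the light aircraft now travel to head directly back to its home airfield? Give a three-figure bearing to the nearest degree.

Leg 1 (207°, 45 km): east 45 sin 207° = -20.43, north 45 cos 207° = -40.10
Leg 2 (041°, 33 km): east 33 sin 41° = 21.65, north 33 cos 41° = 24.91
Leg 3 (075°, 81 km): east 81 sin 75° = 78.24, north 81 cos 75° = 20.96
Net displacement: 79.46 east, 5.77 north. Direction back to start is (-79.46, -5.77): bearing = atan2(-79.46, -5.77) mod 360° = 265.84° ≈ 266°.

266°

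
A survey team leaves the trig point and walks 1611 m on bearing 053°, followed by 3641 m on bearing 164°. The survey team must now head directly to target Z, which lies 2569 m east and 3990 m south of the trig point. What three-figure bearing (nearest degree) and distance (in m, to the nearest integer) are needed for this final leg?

169°, 1486 m

Leg 1 (053°, 1611 m): east 1611 sin 53° = 1286.60, north 1611 cos 53° = 969.52
Leg 2 (164°, 3641 m): east 3641 sin 164° = 1003.60, north 3641 cos 164° = -3499.95
Current position: (2290.20, -2530.43). Target: (2569, -3990). Remaining: Δeast = 278.80, Δnorth = -1459.57.
Bearing = atan2(278.80, -1459.57) mod 360° = 169.19°; distance = √((278.80)² + (-1459.57)²) = 1485.960 m.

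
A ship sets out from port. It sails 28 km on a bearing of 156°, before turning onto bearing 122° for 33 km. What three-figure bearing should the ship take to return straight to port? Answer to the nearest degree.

318°

Leg 1 (156°, 28 km): east 28 sin 156° = 11.39, north 28 cos 156° = -25.58
Leg 2 (122°, 33 km): east 33 sin 122° = 27.99, north 33 cos 122° = -17.49
Net displacement: 39.37 east, -43.07 north. Direction back to start is (-39.37, 43.07): bearing = atan2(-39.37, 43.07) mod 360° = 317.56° ≈ 318°.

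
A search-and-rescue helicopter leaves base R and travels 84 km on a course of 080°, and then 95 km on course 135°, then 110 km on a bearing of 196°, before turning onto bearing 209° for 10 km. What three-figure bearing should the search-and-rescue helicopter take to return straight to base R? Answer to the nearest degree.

Leg 1 (080°, 84 km): east 84 sin 80° = 82.72, north 84 cos 80° = 14.59
Leg 2 (135°, 95 km): east 95 sin 135° = 67.18, north 95 cos 135° = -67.18
Leg 3 (196°, 110 km): east 110 sin 196° = -30.32, north 110 cos 196° = -105.74
Leg 4 (209°, 10 km): east 10 sin 209° = -4.85, north 10 cos 209° = -8.75
Net displacement: 114.73 east, -167.07 north. Direction back to start is (-114.73, 167.07): bearing = atan2(-114.73, 167.07) mod 360° = 325.52° ≈ 326°.

326°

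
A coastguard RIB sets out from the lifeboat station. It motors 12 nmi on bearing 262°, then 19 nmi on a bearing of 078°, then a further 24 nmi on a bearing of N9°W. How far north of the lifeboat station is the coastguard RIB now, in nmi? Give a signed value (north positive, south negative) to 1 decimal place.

Leg 1 (262°, 12 nmi): east 12 sin 262° = -11.88, north 12 cos 262° = -1.67
Leg 2 (078°, 19 nmi): east 19 sin 78° = 18.58, north 19 cos 78° = 3.95
Leg 3 (N9°W, 24 nmi): east 24 sin 351° = -3.75, north 24 cos 351° = 23.70
Net north component: 25.98 nmi.

26.0 nmi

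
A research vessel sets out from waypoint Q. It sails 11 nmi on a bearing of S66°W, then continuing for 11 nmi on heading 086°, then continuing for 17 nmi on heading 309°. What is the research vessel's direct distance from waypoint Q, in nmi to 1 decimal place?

Leg 1 (S66°W, 11 nmi): east 11 sin 246° = -10.05, north 11 cos 246° = -4.47
Leg 2 (086°, 11 nmi): east 11 sin 86° = 10.97, north 11 cos 86° = 0.77
Leg 3 (309°, 17 nmi): east 17 sin 309° = -13.21, north 17 cos 309° = 10.70
Net: -12.29 east, 6.99 north. Distance = √((-12.29)² + (6.99)²) = 14.137 nmi.

14.1 nmi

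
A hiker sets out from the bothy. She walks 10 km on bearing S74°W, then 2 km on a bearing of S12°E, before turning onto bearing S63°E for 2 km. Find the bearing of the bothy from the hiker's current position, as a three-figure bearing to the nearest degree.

053°

Leg 1 (S74°W, 10 km): east 10 sin 254° = -9.61, north 10 cos 254° = -2.76
Leg 2 (S12°E, 2 km): east 2 sin 168° = 0.42, north 2 cos 168° = -1.96
Leg 3 (S63°E, 2 km): east 2 sin 117° = 1.78, north 2 cos 117° = -0.91
Net displacement: -7.41 east, -5.62 north. Direction back to start is (7.41, 5.62): bearing = atan2(7.41, 5.62) mod 360° = 52.84° ≈ 053°.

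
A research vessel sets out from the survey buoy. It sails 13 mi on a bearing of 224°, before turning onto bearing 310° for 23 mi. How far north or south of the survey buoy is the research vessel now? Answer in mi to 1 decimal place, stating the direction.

Leg 1 (224°, 13 mi): east 13 sin 224° = -9.03, north 13 cos 224° = -9.35
Leg 2 (310°, 23 mi): east 23 sin 310° = -17.62, north 23 cos 310° = 14.78
Net north component: 5.43 mi.

5.4 mi north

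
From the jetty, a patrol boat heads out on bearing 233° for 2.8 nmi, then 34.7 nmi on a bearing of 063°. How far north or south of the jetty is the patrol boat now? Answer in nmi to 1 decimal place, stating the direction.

Leg 1 (233°, 2.8 nmi): east 2.8 sin 233° = -2.24, north 2.8 cos 233° = -1.69
Leg 2 (063°, 34.7 nmi): east 34.7 sin 63° = 30.92, north 34.7 cos 63° = 15.75
Net north component: 14.07 nmi.

14.1 nmi north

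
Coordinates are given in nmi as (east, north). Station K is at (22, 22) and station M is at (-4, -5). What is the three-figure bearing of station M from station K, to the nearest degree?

224°

Δeast = -4 − 22 = -26.00; Δnorth = -5 − 22 = -27.00.
Bearing = atan2(Δeast, Δnorth) mod 360° = 223.92° ≈ 224°.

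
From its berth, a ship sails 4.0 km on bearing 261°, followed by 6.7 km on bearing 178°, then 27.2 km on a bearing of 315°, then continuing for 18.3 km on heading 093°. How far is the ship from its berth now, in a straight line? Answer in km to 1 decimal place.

11.9 km

Leg 1 (261°, 4.0 km): east 4.0 sin 261° = -3.95, north 4.0 cos 261° = -0.63
Leg 2 (178°, 6.7 km): east 6.7 sin 178° = 0.23, north 6.7 cos 178° = -6.70
Leg 3 (315°, 27.2 km): east 27.2 sin 315° = -19.23, north 27.2 cos 315° = 19.23
Leg 4 (093°, 18.3 km): east 18.3 sin 93° = 18.27, north 18.3 cos 93° = -0.96
Net: -4.68 east, 10.95 north. Distance = √((-4.68)² + (10.95)²) = 11.910 km.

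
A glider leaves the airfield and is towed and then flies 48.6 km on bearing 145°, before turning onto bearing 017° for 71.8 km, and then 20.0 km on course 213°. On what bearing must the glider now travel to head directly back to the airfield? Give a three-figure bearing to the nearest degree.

252°

Leg 1 (145°, 48.6 km): east 48.6 sin 145° = 27.88, north 48.6 cos 145° = -39.81
Leg 2 (017°, 71.8 km): east 71.8 sin 17° = 20.99, north 71.8 cos 17° = 68.66
Leg 3 (213°, 20.0 km): east 20.0 sin 213° = -10.89, north 20.0 cos 213° = -16.77
Net displacement: 37.98 east, 12.08 north. Direction back to start is (-37.98, -12.08): bearing = atan2(-37.98, -12.08) mod 360° = 252.36° ≈ 252°.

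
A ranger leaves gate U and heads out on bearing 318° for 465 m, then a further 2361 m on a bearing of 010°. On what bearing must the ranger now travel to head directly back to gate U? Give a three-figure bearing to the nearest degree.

Leg 1 (318°, 465 m): east 465 sin 318° = -311.15, north 465 cos 318° = 345.56
Leg 2 (010°, 2361 m): east 2361 sin 10° = 409.98, north 2361 cos 10° = 2325.13
Net displacement: 98.84 east, 2670.69 north. Direction back to start is (-98.84, -2670.69): bearing = atan2(-98.84, -2670.69) mod 360° = 182.12° ≈ 182°.

182°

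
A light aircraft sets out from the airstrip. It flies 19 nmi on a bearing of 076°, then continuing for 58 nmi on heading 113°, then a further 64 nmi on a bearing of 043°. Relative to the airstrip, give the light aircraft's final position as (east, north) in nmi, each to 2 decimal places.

Leg 1 (076°, 19 nmi): east 19 sin 76° = 18.44, north 19 cos 76° = 4.60
Leg 2 (113°, 58 nmi): east 58 sin 113° = 53.39, north 58 cos 113° = -22.66
Leg 3 (043°, 64 nmi): east 64 sin 43° = 43.65, north 64 cos 43° = 46.81
Summing: 115.47 nmi east, 28.74 nmi north → (115.47, 28.74).

(115.47, 28.74)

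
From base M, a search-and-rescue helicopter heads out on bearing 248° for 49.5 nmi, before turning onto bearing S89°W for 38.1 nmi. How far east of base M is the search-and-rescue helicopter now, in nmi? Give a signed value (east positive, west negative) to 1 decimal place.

-84.0 nmi

Leg 1 (248°, 49.5 nmi): east 49.5 sin 248° = -45.90, north 49.5 cos 248° = -18.54
Leg 2 (S89°W, 38.1 nmi): east 38.1 sin 269° = -38.09, north 38.1 cos 269° = -0.66
Net east component: -83.99 nmi.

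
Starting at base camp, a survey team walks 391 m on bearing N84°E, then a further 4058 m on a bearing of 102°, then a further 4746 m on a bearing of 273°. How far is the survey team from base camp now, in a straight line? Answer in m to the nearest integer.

673 m

Leg 1 (N84°E, 391 m): east 391 sin 84° = 388.86, north 391 cos 84° = 40.87
Leg 2 (102°, 4058 m): east 4058 sin 102° = 3969.32, north 4058 cos 102° = -843.71
Leg 3 (273°, 4746 m): east 4746 sin 273° = -4739.50, north 4746 cos 273° = 248.39
Net: -381.31 east, -554.45 north. Distance = √((-381.31)² + (-554.45)²) = 672.915 m.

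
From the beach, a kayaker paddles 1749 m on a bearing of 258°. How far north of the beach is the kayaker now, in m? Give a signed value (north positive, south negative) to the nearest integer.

-364 m

Leg 1 (258°, 1749 m): east 1749 sin 258° = -1710.78, north 1749 cos 258° = -363.64
Net north component: -363.64 m.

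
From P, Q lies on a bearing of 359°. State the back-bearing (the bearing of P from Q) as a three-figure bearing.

Back-bearing = 359° − 180° = 179°.

179°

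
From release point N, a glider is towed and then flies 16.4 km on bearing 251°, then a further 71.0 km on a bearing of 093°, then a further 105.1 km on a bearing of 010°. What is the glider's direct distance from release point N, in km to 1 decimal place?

Leg 1 (251°, 16.4 km): east 16.4 sin 251° = -15.51, north 16.4 cos 251° = -5.34
Leg 2 (093°, 71.0 km): east 71.0 sin 93° = 70.90, north 71.0 cos 93° = -3.72
Leg 3 (010°, 105.1 km): east 105.1 sin 10° = 18.25, north 105.1 cos 10° = 103.50
Net: 73.65 east, 94.45 north. Distance = √((73.65)² + (94.45)²) = 119.768 km.

119.8 km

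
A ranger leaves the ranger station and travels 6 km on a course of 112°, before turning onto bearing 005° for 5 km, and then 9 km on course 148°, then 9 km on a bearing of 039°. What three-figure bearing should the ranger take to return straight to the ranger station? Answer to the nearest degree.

Leg 1 (112°, 6 km): east 6 sin 112° = 5.56, north 6 cos 112° = -2.25
Leg 2 (005°, 5 km): east 5 sin 5° = 0.44, north 5 cos 5° = 4.98
Leg 3 (148°, 9 km): east 9 sin 148° = 4.77, north 9 cos 148° = -7.63
Leg 4 (039°, 9 km): east 9 sin 39° = 5.66, north 9 cos 39° = 6.99
Net displacement: 16.43 east, 2.10 north. Direction back to start is (-16.43, -2.10): bearing = atan2(-16.43, -2.10) mod 360° = 262.73° ≈ 263°.

263°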